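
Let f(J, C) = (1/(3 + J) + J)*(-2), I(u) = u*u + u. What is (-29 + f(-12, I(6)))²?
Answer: 1849/81 ≈ 22.827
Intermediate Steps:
I(u) = u + u² (I(u) = u² + u = u + u²)
f(J, C) = -2*J - 2/(3 + J) (f(J, C) = (J + 1/(3 + J))*(-2) = -2*J - 2/(3 + J))
(-29 + f(-12, I(6)))² = (-29 + 2*(-1 - 1*(-12)² - 3*(-12))/(3 - 12))² = (-29 + 2*(-1 - 1*144 + 36)/(-9))² = (-29 + 2*(-⅑)*(-1 - 144 + 36))² = (-29 + 2*(-⅑)*(-109))² = (-29 + 218/9)² = (-43/9)² = 1849/81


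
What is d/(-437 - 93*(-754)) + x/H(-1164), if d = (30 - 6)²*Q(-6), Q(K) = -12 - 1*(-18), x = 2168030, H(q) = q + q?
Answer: -75535562491/81113340 ≈ -931.23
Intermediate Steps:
H(q) = 2*q
Q(K) = 6 (Q(K) = -12 + 18 = 6)
d = 3456 (d = (30 - 6)²*6 = 24²*6 = 576*6 = 3456)
d/(-437 - 93*(-754)) + x/H(-1164) = 3456/(-437 - 93*(-754)) + 2168030/((2*(-1164))) = 3456/(-437 + 70122) + 2168030/(-2328) = 3456/69685 + 2168030*(-1/2328) = 3456*(1/69685) - 1084015/1164 = 3456/69685 - 1084015/1164 = -75535562491/81113340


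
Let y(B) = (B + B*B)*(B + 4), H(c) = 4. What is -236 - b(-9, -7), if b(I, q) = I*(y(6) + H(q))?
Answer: 3580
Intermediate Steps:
y(B) = (4 + B)*(B + B**2) (y(B) = (B + B**2)*(4 + B) = (4 + B)*(B + B**2))
b(I, q) = 424*I (b(I, q) = I*(6*(4 + 6**2 + 5*6) + 4) = I*(6*(4 + 36 + 30) + 4) = I*(6*70 + 4) = I*(420 + 4) = I*424 = 424*I)
-236 - b(-9, -7) = -236 - 424*(-9) = -236 - 1*(-3816) = -236 + 3816 = 3580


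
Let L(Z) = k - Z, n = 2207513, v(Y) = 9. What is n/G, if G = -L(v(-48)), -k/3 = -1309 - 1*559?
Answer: -2207513/5595 ≈ -394.55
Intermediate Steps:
k = 5604 (k = -3*(-1309 - 1*559) = -3*(-1309 - 559) = -3*(-1868) = 5604)
L(Z) = 5604 - Z
G = -5595 (G = -(5604 - 1*9) = -(5604 - 9) = -1*5595 = -5595)
n/G = 2207513/(-5595) = 2207513*(-1/5595) = -2207513/5595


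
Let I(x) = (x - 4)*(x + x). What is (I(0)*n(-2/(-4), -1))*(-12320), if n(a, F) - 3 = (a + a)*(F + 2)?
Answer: 0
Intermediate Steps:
n(a, F) = 3 + 2*a*(2 + F) (n(a, F) = 3 + (a + a)*(F + 2) = 3 + (2*a)*(2 + F) = 3 + 2*a*(2 + F))
I(x) = 2*x*(-4 + x) (I(x) = (-4 + x)*(2*x) = 2*x*(-4 + x))
(I(0)*n(-2/(-4), -1))*(-12320) = ((2*0*(-4 + 0))*(3 + 4*(-2/(-4)) + 2*(-1)*(-2/(-4))))*(-12320) = ((2*0*(-4))*(3 + 4*(-2*(-¼)) + 2*(-1)*(-2*(-¼))))*(-12320) = (0*(3 + 4*(½) + 2*(-1)*(½)))*(-12320) = (0*(3 + 2 - 1))*(-12320) = (0*4)*(-12320) = 0*(-12320) = 0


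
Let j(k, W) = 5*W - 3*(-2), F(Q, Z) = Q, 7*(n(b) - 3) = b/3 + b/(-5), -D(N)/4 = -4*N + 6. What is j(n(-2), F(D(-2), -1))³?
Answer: -20570824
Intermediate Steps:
D(N) = -24 + 16*N (D(N) = -4*(-4*N + 6) = -4*(6 - 4*N) = -24 + 16*N)
n(b) = 3 + 2*b/105 (n(b) = 3 + (b/3 + b/(-5))/7 = 3 + (b*(⅓) + b*(-⅕))/7 = 3 + (b/3 - b/5)/7 = 3 + (2*b/15)/7 = 3 + 2*b/105)
j(k, W) = 6 + 5*W (j(k, W) = 5*W + 6 = 6 + 5*W)
j(n(-2), F(D(-2), -1))³ = (6 + 5*(-24 + 16*(-2)))³ = (6 + 5*(-24 - 32))³ = (6 + 5*(-56))³ = (6 - 280)³ = (-274)³ = -20570824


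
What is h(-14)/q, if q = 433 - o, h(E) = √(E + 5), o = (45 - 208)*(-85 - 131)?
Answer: -3*I/34775 ≈ -8.6269e-5*I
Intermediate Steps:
o = 35208 (o = -163*(-216) = 35208)
h(E) = √(5 + E)
q = -34775 (q = 433 - 1*35208 = 433 - 35208 = -34775)
h(-14)/q = √(5 - 14)/(-34775) = √(-9)*(-1/34775) = (3*I)*(-1/34775) = -3*I/34775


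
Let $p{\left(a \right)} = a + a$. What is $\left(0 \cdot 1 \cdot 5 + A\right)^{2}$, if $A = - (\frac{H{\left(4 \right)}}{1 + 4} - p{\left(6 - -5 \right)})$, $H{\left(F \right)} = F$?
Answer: $\frac{11236}{25} \approx 449.44$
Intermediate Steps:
$p{\left(a \right)} = 2 a$
$A = \frac{106}{5}$ ($A = - (\frac{4}{1 + 4} - 2 \left(6 - -5\right)) = - (\frac{4}{5} - 2 \left(6 + 5\right)) = - (4 \cdot \frac{1}{5} - 2 \cdot 11) = - (\frac{4}{5} - 22) = \left(-1\right) \left(- \frac{106}{5}\right) = \frac{106}{5} \approx 21.2$)
$\left(0 \cdot 1 \cdot 5 + A\right)^{2} = \left(0 \cdot 1 \cdot 5 + \frac{106}{5}\right)^{2} = \left(0 \cdot 5 + \frac{106}{5}\right)^{2} = \left(0 + \frac{106}{5}\right)^{2} = \left(\frac{106}{5}\right)^{2} = \frac{11236}{25}$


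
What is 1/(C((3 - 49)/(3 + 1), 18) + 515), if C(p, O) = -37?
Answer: 1/478 ≈ 0.0020920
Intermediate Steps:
1/(C((3 - 49)/(3 + 1), 18) + 515) = 1/(-37 + 515) = 1/478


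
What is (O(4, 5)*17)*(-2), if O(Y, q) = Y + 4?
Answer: -272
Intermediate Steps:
O(Y, q) = 4 + Y
(O(4, 5)*17)*(-2) = ((4 + 4)*17)*(-2) = (8*17)*(-2) = 136*(-2) = -272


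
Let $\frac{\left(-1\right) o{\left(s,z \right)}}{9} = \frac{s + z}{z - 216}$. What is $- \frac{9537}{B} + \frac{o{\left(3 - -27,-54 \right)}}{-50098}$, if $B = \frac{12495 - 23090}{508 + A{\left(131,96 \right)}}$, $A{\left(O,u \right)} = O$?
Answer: $\frac{30530438449}{53078831} \approx 575.19$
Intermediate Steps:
$B = - \frac{10595}{639}$ ($B = \frac{12495 - 23090}{508 + 131} = - \frac{10595}{639} \approx -16.581$)
$o{\left(s,z \right)} = - \frac{9 \left(s + z\right)}{-216 + z}$ ($o{\left(s,z \right)} = - 9 \frac{s + z}{z - 216} = - 9 \frac{s + z}{-216 + z} = - \frac{9 \left(s + z\right)}{-216 + z}$)
$- \frac{9537}{B} + \frac{o{\left(3 - -27,-54 \right)}}{-50098} = - \frac{9537}{- \frac{10595}{639}} + \frac{9 \frac{1}{-216 - 54} \left(- (3 - -27) - -54\right)}{-50098} = \left(-9537\right) \left(- \frac{639}{10595}\right) + \frac{9 \left(- (3 + 27) + 54\right)}{-270} \left(- \frac{1}{50098}\right) = \frac{6094143}{10595} + 9 \left(- \frac{1}{270}\right) \left(\left(-1\right) 30 + 54\right) \left(- \frac{1}{50098}\right) = \frac{6094143}{10595} + 9 \left(- \frac{1}{270}\right) \left(-30 + 54\right) \left(- \frac{1}{50098}\right) = \frac{6094143}{10595} + 9 \left(- \frac{1}{270}\right) 24 \left(- \frac{1}{50098}\right) = \frac{6094143}{10595} - - \frac{2}{125245} = \frac{6094143}{10595} + \frac{2}{125245} = \frac{30530438449}{53078831}$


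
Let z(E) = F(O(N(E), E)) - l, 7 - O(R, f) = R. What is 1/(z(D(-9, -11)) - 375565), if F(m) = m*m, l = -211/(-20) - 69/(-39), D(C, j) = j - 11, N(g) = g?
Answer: -260/97431443 ≈ -2.6685e-6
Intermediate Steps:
D(C, j) = -11 + j
O(R, f) = 7 - R
l = 3203/260 (l = -211*(-1/20) - 69*(-1/39) = 211/20 + 23/13 = 3203/260 ≈ 12.319)
F(m) = m²
z(E) = -3203/260 + (7 - E)² (z(E) = (7 - E)² - 1*3203/260 = (7 - E)² - 3203/260 = -3203/260 + (7 - E)²)
1/(z(D(-9, -11)) - 375565) = 1/((-3203/260 + (-7 + (-11 - 11))²) - 375565) = 1/((-3203/260 + (-7 - 22)²) - 375565) = 1/((-3203/260 + (-29)²) - 375565) = 1/((-3203/260 + 841) - 375565) = 1/(215457/260 - 375565) = 1/(-97431443/260) = -260/97431443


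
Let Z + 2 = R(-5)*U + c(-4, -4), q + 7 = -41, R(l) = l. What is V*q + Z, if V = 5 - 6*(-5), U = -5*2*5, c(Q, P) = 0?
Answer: -1432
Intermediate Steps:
U = -50 (U = -10*5 = -50)
q = -48 (q = -7 - 41 = -48)
V = 35 (V = 5 + 30 = 35)
Z = 248 (Z = -2 + (-5*(-50) + 0) = -2 + (250 + 0) = -2 + 250 = 248)
V*q + Z = 35*(-48) + 248 = -1680 + 248 = -1432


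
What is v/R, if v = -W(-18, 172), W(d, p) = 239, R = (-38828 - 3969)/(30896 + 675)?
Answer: 7545469/42797 ≈ 176.31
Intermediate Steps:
R = -42797/31571 ≈ -1.3556
v = -239 (v = -1*239 = -239)
v/R = -239/(-42797/31571) = -239*(-31571/42797) = 7545469/42797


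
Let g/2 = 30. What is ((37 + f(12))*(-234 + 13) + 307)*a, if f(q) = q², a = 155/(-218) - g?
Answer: 262675045/109 ≈ 2.4099e+6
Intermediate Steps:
g = 60 (g = 2*30 = 60)
a = -13235/218 (a = 155/(-218) - 1*60 = 155*(-1/218) - 60 = -155/218 - 60 = -13235/218 ≈ -60.711)
((37 + f(12))*(-234 + 13) + 307)*a = ((37 + 12²)*(-234 + 13) + 307)*(-13235/218) = ((37 + 144)*(-221) + 307)*(-13235/218) = (181*(-221) + 307)*(-13235/218) = (-40001 + 307)*(-13235/218) = -39694*(-13235/218) = 262675045/109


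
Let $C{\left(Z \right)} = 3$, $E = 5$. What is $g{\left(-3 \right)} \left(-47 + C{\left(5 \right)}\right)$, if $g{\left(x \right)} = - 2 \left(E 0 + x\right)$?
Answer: $-264$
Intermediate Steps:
$g{\left(x \right)} = - 2 x$ ($g{\left(x \right)} = - 2 \left(5 \cdot 0 + x\right) = - 2 \left(0 + x\right) = - 2 x$)
$g{\left(-3 \right)} \left(-47 + C{\left(5 \right)}\right) = \left(-2\right) \left(-3\right) \left(-47 + 3\right) = 6 \left(-44\right) = -264$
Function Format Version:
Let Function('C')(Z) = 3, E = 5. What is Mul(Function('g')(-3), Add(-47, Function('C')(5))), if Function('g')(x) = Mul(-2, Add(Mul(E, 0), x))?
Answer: -264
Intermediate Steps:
Function('g')(x) = Mul(-2, x) (Function('g')(x) = Mul(-2, Add(Mul(5, 0), x)) = Mul(-2, Add(0, x)) = Mul(-2, x))
Mul(Function('g')(-3), Add(-47, Function('C')(5))) = Mul(Mul(-2, -3), Add(-47, 3)) = Mul(6, -44) = -264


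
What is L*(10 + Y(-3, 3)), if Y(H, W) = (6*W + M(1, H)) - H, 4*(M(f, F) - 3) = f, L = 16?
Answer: 548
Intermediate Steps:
M(f, F) = 3 + f/4
Y(H, W) = 13/4 - H + 6*W (Y(H, W) = (6*W + (3 + (¼)*1)) - H = (6*W + (3 + ¼)) - H = (6*W + 13/4) - H = (13/4 + 6*W) - H = 13/4 - H + 6*W)
L*(10 + Y(-3, 3)) = 16*(10 + (13/4 - 1*(-3) + 6*3)) = 16*(10 + (13/4 + 3 + 18)) = 16*(10 + 97/4) = 16*(137/4) = 548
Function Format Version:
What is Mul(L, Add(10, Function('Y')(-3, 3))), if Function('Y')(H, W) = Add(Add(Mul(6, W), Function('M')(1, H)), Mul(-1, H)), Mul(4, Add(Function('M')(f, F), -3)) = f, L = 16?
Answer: 548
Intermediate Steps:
Function('M')(f, F) = Add(3, Mul(Rational(1, 4), f))
Function('Y')(H, W) = Add(Rational(13, 4), Mul(-1, H), Mul(6, W)) (Function('Y')(H, W) = Add(Add(Mul(6, W), Add(3, Mul(Rational(1, 4), 1))), Mul(-1, H)) = Add(Add(Mul(6, W), Add(3, Rational(1, 4))), Mul(-1, H)) = Add(Add(Mul(6, W), Rational(13, 4)), Mul(-1, H)) = Add(Add(Rational(13, 4), Mul(6, W)), Mul(-1, H)) = Add(Rational(13, 4), Mul(-1, H), Mul(6, W)))
Mul(L, Add(10, Function('Y')(-3, 3))) = Mul(16, Add(10, Add(Rational(13, 4), Mul(-1, -3), Mul(6, 3)))) = Mul(16, Add(10, Add(Rational(13, 4), 3, 18))) = Mul(16, Add(10, Rational(97, 4))) = Mul(16, Rational(137, 4)) = 548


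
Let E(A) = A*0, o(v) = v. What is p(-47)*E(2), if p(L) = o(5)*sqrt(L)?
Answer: 0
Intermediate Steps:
E(A) = 0
p(L) = 5*sqrt(L)
p(-47)*E(2) = (5*sqrt(-47))*0 = (5*(I*sqrt(47)))*0 = (5*I*sqrt(47))*0 = 0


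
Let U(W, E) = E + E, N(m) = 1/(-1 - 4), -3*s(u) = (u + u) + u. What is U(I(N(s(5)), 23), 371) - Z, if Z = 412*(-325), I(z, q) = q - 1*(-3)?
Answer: 134642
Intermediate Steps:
s(u) = -u (s(u) = -((u + u) + u)/3 = -(2*u + u)/3 = -u)
N(m) = -⅕ (N(m) = 1/(-5) = -⅕)
I(z, q) = 3 + q (I(z, q) = q + 3 = 3 + q)
U(W, E) = 2*E
Z = -133900
U(I(N(s(5)), 23), 371) - Z = 2*371 - 1*(-133900) = 742 + 133900 = 134642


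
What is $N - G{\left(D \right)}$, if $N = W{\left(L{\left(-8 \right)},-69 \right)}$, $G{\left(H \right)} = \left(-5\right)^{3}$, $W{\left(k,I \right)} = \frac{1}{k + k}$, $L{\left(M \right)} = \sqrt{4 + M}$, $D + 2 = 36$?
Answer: $125 - \frac{i}{4} \approx 125.0 - 0.25 i$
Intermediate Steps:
$D = 34$ ($D = -2 + 36 = 34$)
$W{\left(k,I \right)} = \frac{1}{2 k}$
$G{\left(H \right)} = -125$
$N = - \frac{i}{4}$ ($N = \frac{1}{2 \sqrt{4 - 8}} = \frac{1}{2 \sqrt{-4}} = \frac{1}{2 \cdot 2 i} = \frac{\left(- \frac{1}{2}\right) i}{2} = - \frac{i}{4} \approx - 0.25 i$)
$N - G{\left(D \right)} = - \frac{i}{4} - -125 = - \frac{i}{4} + 125 = 125 - \frac{i}{4}$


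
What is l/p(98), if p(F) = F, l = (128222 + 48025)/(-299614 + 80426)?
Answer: -176247/21480424 ≈ -0.0082050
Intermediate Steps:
l = -176247/219188 (l = 176247/(-219188) = 176247*(-1/219188) = -176247/219188 ≈ -0.80409)
l/p(98) = -176247/219188/98 = -176247/219188*1/98 = -176247/21480424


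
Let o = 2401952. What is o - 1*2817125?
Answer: -415173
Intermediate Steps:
o - 1*2817125 = 2401952 - 1*2817125 = 2401952 - 2817125 = -415173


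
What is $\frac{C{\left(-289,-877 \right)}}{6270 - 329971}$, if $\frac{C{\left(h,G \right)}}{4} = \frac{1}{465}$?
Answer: $- \frac{4}{150520965} \approx -2.6574 \cdot 10^{-8}$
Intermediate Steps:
$C{\left(h,G \right)} = \frac{4}{465}$
$\frac{C{\left(-289,-877 \right)}}{6270 - 329971} = \frac{4}{465 \left(6270 - 329971\right)} = \frac{4}{465 \left(-323701\right)} = \frac{4}{465} \left(- \frac{1}{323701}\right) = - \frac{4}{150520965}$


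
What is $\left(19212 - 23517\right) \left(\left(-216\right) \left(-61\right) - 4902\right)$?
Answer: $-35619570$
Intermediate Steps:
$\left(19212 - 23517\right) \left(\left(-216\right) \left(-61\right) - 4902\right) = - 4305 \left(13176 - 4902\right) = \left(-4305\right) 8274 = -35619570$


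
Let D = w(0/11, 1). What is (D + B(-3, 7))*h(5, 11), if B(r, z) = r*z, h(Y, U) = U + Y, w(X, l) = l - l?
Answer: -336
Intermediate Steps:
w(X, l) = 0
D = 0
(D + B(-3, 7))*h(5, 11) = (0 - 3*7)*(11 + 5) = (0 - 21)*16 = -21*16 = -336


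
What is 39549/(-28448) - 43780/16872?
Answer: -239090521/59996832 ≈ -3.9851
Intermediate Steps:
39549/(-28448) - 43780/16872 = 39549*(-1/28448) - 43780*1/16872 = -39549/28448 - 10945/4218 = -239090521/59996832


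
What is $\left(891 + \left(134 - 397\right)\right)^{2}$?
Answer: $394384$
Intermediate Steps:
$\left(891 + \left(134 - 397\right)\right)^{2} = \left(891 - 263\right)^{2} = 628^{2} = 394384$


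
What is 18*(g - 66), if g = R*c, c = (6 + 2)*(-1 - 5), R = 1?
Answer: -2052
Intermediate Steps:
c = -48 (c = 8*(-6) = -48)
g = -48 (g = 1*(-48) = -48)
18*(g - 66) = 18*(-48 - 66) = 18*(-114) = -2052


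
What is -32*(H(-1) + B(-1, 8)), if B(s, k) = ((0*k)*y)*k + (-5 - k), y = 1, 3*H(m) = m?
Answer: 1280/3 ≈ 426.67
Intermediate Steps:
H(m) = m/3
B(s, k) = -5 - k (B(s, k) = ((0*k)*1)*k + (-5 - k) = (0*1)*k + (-5 - k) = 0*k + (-5 - k) = 0 + (-5 - k) = -5 - k)
-32*(H(-1) + B(-1, 8)) = -32*((1/3)*(-1) + (-5 - 1*8)) = -32*(-1/3 + (-5 - 8)) = -32*(-1/3 - 13) = -32*(-40/3) = 1280/3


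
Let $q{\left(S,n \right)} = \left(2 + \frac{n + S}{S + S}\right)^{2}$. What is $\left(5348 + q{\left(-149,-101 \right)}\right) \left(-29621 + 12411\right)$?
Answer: $- \frac{2046438983170}{22201} \approx -9.2178 \cdot 10^{7}$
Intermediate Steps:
$q{\left(S,n \right)} = \left(2 + \frac{S + n}{2 S}\right)^{2}$
$\left(5348 + q{\left(-149,-101 \right)}\right) \left(-29621 + 12411\right) = \left(5348 + \frac{\left(-101 + 5 \left(-149\right)\right)^{2}}{4 \cdot 22201}\right) \left(-29621 + 12411\right) = \left(5348 + \frac{1}{4} \cdot \frac{1}{22201} \left(-101 - 745\right)^{2}\right) \left(-17210\right) = \left(5348 + \frac{1}{4} \cdot \frac{1}{22201} \left(-846\right)^{2}\right) \left(-17210\right) = \left(5348 + \frac{1}{4} \cdot \frac{1}{22201} \cdot 715716\right) \left(-17210\right) = \left(5348 + \frac{178929}{22201}\right) \left(-17210\right) = \frac{118909877}{22201} \left(-17210\right) = - \frac{2046438983170}{22201}$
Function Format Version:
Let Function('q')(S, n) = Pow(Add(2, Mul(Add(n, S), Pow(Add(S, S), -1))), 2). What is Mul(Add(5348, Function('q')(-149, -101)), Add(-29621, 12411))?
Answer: Rational(-2046438983170, 22201) ≈ -9.2178e+7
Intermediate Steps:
Function('q')(S, n) = Pow(Add(2, Mul(Rational(1, 2), Pow(S, -1), Add(S, n))), 2) (Function('q')(S, n) = Pow(Add(2, Mul(Add(S, n), Pow(Mul(2, S), -1))), 2) = Pow(Add(2, Mul(Add(S, n), Mul(Rational(1, 2), Pow(S, -1)))), 2) = Pow(Add(2, Mul(Rational(1, 2), Pow(S, -1), Add(S, n))), 2))
Mul(Add(5348, Function('q')(-149, -101)), Add(-29621, 12411)) = Mul(Add(5348, Mul(Rational(1, 4), Pow(-149, -2), Pow(Add(-101, Mul(5, -149)), 2))), Add(-29621, 12411)) = Mul(Add(5348, Mul(Rational(1, 4), Rational(1, 22201), Pow(Add(-101, -745), 2))), -17210) = Mul(Add(5348, Mul(Rational(1, 4), Rational(1, 22201), Pow(-846, 2))), -17210) = Mul(Add(5348, Mul(Rational(1, 4), Rational(1, 22201), 715716)), -17210) = Mul(Add(5348, Rational(178929, 22201)), -17210) = Mul(Rational(118909877, 22201), -17210) = Rational(-2046438983170, 22201)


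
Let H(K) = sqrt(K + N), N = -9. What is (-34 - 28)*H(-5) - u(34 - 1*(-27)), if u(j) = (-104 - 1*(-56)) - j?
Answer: 109 - 62*I*sqrt(14) ≈ 109.0 - 231.98*I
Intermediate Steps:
H(K) = sqrt(-9 + K) (H(K) = sqrt(K - 9) = sqrt(-9 + K))
u(j) = -48 - j (u(j) = (-104 + 56) - j = -48 - j)
(-34 - 28)*H(-5) - u(34 - 1*(-27)) = (-34 - 28)*sqrt(-9 - 5) - (-48 - (34 - 1*(-27))) = -62*I*sqrt(14) - (-48 - (34 + 27)) = -62*I*sqrt(14) - (-48 - 1*61) = -62*I*sqrt(14) - (-48 - 61) = -62*I*sqrt(14) - 1*(-109) = -62*I*sqrt(14) + 109 = 109 - 62*I*sqrt(14)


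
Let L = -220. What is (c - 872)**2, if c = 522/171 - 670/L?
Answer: 131005630809/174724 ≈ 7.4979e+5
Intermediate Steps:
c = 2549/418 (c = 522/171 - 670/(-220) = 522*(1/171) - 670*(-1/220) = 58/19 + 67/22 = 2549/418 ≈ 6.0981)
(c - 872)**2 = (2549/418 - 872)**2 = (-361947/418)**2 = 131005630809/174724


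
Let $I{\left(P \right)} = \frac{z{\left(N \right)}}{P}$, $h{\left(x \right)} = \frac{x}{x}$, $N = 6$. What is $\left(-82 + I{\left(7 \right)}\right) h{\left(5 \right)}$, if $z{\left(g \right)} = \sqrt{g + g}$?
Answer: $-82 + \frac{2 \sqrt{3}}{7} \approx -81.505$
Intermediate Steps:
$z{\left(g \right)} = \sqrt{2} \sqrt{g}$ ($z{\left(g \right)} = \sqrt{2 g} = \sqrt{2} \sqrt{g}$)
$h{\left(x \right)} = 1$
$I{\left(P \right)} = \frac{2 \sqrt{3}}{P}$ ($I{\left(P \right)} = \frac{\sqrt{2} \sqrt{6}}{P} = \frac{2 \sqrt{3}}{P}$)
$\left(-82 + I{\left(7 \right)}\right) h{\left(5 \right)} = \left(-82 + \frac{2 \sqrt{3}}{7}\right) 1 = -82 + \frac{2 \sqrt{3}}{7}$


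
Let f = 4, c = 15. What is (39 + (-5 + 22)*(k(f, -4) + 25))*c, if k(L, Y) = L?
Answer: 7980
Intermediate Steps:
(39 + (-5 + 22)*(k(f, -4) + 25))*c = (39 + (-5 + 22)*(4 + 25))*15 = (39 + 17*29)*15 = (39 + 493)*15 = 532*15 = 7980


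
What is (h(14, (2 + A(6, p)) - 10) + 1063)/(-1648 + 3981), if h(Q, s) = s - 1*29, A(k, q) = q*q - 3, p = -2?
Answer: 1027/2333 ≈ 0.44021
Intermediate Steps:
A(k, q) = -3 + q² (A(k, q) = q² - 3 = -3 + q²)
h(Q, s) = -29 + s (h(Q, s) = s - 29 = -29 + s)
(h(14, (2 + A(6, p)) - 10) + 1063)/(-1648 + 3981) = ((-29 + ((2 + (-3 + (-2)²)) - 10)) + 1063)/(-1648 + 3981) = ((-29 + ((2 + (-3 + 4)) - 10)) + 1063)/2333 = ((-29 + ((2 + 1) - 10)) + 1063)*(1/2333) = ((-29 + (3 - 10)) + 1063)*(1/2333) = ((-29 - 7) + 1063)*(1/2333) = (-36 + 1063)*(1/2333) = 1027*(1/2333) = 1027/2333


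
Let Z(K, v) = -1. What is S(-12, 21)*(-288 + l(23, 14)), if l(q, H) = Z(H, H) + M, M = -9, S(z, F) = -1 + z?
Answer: 3874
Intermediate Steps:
l(q, H) = -10 (l(q, H) = -1 - 9 = -10)
S(-12, 21)*(-288 + l(23, 14)) = (-1 - 12)*(-288 - 10) = -13*(-298) = 3874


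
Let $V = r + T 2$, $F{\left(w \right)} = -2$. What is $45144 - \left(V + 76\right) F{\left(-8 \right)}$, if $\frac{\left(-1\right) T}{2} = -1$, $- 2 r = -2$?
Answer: $45306$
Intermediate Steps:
$r = 1$ ($r = \left(- \frac{1}{2}\right) \left(-2\right) = 1$)
$T = 2$ ($T = \left(-2\right) \left(-1\right) = 2$)
$V = 5$ ($V = 1 + 2 \cdot 2 = 1 + 4 = 5$)
$45144 - \left(V + 76\right) F{\left(-8 \right)} = 45144 - \left(5 + 76\right) \left(-2\right) = 45144 - 81 \left(-2\right) = 45144 - -162 = 45144 + 162 = 45306$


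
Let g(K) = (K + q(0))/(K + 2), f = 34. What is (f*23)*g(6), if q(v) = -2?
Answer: 391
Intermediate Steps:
g(K) = (-2 + K)/(2 + K) (g(K) = (K - 2)/(K + 2) = (-2 + K)/(2 + K))
(f*23)*g(6) = (34*23)*((-2 + 6)/(2 + 6)) = 782*(4/8) = 782*((1/8)*4) = 782*(1/2) = 391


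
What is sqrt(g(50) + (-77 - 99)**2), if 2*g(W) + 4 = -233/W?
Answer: sqrt(3097167)/10 ≈ 175.99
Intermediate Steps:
g(W) = -2 - 233/(2*W) (g(W) = -2 + (-233/W)/2 = -2 - 233/(2*W))
sqrt(g(50) + (-77 - 99)**2) = sqrt((-2 - 233/2/50) + (-77 - 99)**2) = sqrt((-2 - 233/2*1/50) + (-176)**2) = sqrt((-2 - 233/100) + 30976) = sqrt(-433/100 + 30976) = sqrt(3097167/100) = sqrt(3097167)/10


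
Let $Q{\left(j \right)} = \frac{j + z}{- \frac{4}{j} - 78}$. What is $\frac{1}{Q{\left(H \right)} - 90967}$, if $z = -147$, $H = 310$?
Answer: $- \frac{12092}{1099998229} \approx -1.0993 \cdot 10^{-5}$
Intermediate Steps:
$Q{\left(j \right)} = \frac{-147 + j}{-78 - \frac{4}{j}}$ ($Q{\left(j \right)} = \frac{j - 147}{- \frac{4}{j} - 78} = \frac{-147 + j}{-78 - \frac{4}{j}}$)
$\frac{1}{Q{\left(H \right)} - 90967} = \frac{1}{\frac{1}{2} \cdot 310 \frac{1}{2 + 39 \cdot 310} \left(147 - 310\right) - 90967} = \frac{1}{\frac{1}{2} \cdot 310 \frac{1}{2 + 12090} \left(147 - 310\right) - 90967} = \frac{1}{\frac{1}{2} \cdot 310 \cdot \frac{1}{12092} \left(-163\right) - 90967} = \frac{1}{- \frac{25265}{12092} - 90967} = \frac{1}{- \frac{1099998229}{12092}} = - \frac{12092}{1099998229}$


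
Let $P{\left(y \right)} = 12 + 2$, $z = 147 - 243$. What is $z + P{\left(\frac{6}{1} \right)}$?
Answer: $-82$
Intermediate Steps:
$z = -96$ ($z = 147 - 243 = -96$)
$P{\left(y \right)} = 14$
$z + P{\left(\frac{6}{1} \right)} = -96 + 14 = -82$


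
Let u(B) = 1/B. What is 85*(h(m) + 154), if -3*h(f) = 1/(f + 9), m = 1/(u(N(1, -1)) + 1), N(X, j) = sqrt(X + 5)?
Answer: 6792265/519 - 85*sqrt(6)/1557 ≈ 13087.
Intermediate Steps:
N(X, j) = sqrt(5 + X)
m = 1/(1 + sqrt(6)/6) (m = 1/(1/(sqrt(5 + 1)) + 1) = 1/(1/(sqrt(6)) + 1) = 1/(sqrt(6)/6 + 1) = 1/(1 + sqrt(6)/6) ≈ 0.71010)
h(f) = -1/(3*(9 + f)) (h(f) = -1/(3*(f + 9)) = -1/(3*(9 + f)))
85*(h(m) + 154) = 85*(-1/(27 + 3*(6/5 - sqrt(6)/5)) + 154) = 85*(-1/(27 + (18/5 - 3*sqrt(6)/5)) + 154) = 85*(-1/(153/5 - 3*sqrt(6)/5) + 154) = 85*(154 - 1/(153/5 - 3*sqrt(6)/5)) = 13090 - 85/(153/5 - 3*sqrt(6)/5)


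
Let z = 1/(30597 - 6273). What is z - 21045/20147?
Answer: -511878433/490055628 ≈ -1.0445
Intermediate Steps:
z = 1/24324 ≈ 4.1112e-5
z - 21045/20147 = 1/24324 - 21045/20147 = -511878433/490055628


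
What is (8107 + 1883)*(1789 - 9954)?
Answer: -81568350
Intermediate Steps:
(8107 + 1883)*(1789 - 9954) = 9990*(-8165) = -81568350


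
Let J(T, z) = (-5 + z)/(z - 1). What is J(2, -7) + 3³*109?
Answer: 5889/2 ≈ 2944.5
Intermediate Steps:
J(T, z) = (-5 + z)/(-1 + z)
J(2, -7) + 3³*109 = (-5 - 7)/(-1 - 7) + 3³*109 = -12/(-8) + 27*109 = -⅛*(-12) + 2943 = 3/2 + 2943 = 5889/2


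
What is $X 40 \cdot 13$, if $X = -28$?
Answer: $-14560$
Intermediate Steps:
$X 40 \cdot 13 = \left(-28\right) 40 \cdot 13 = \left(-1120\right) 13 = -14560$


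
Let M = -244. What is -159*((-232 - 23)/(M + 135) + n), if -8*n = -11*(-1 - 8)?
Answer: 1391409/872 ≈ 1595.7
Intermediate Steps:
n = -99/8 (n = -(-11)*(-1 - 8)/8 = -(-11)*(-9)/8 = -⅛*99 = -99/8 ≈ -12.375)
-159*((-232 - 23)/(M + 135) + n) = -159*((-232 - 23)/(-244 + 135) - 99/8) = -159*(-255/(-109) - 99/8) = -159*(-255*(-1/109) - 99/8) = -159*(255/109 - 99/8) = -159*(-8751/872) = 1391409/872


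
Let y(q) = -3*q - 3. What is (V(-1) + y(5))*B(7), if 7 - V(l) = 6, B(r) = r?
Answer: -119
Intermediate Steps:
V(l) = 1 (V(l) = 7 - 1*6 = 7 - 6 = 1)
y(q) = -3 - 3*q
(V(-1) + y(5))*B(7) = (1 + (-3 - 3*5))*7 = (1 + (-3 - 15))*7 = (1 - 18)*7 = -17*7 = -119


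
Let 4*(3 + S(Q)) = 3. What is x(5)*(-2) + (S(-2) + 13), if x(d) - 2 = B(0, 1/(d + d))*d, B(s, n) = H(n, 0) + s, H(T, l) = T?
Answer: 23/4 ≈ 5.7500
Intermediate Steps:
S(Q) = -9/4 (S(Q) = -3 + (¼)*3 = -3 + ¾ = -9/4)
B(s, n) = n + s
x(d) = 5/2 (x(d) = 2 + (1/(d + d) + 0)*d = 2 + (1/(2*d) + 0)*d = 2 + (1/(2*d))*d = 2 + ½ = 5/2)
x(5)*(-2) + (S(-2) + 13) = (5/2)*(-2) + (-9/4 + 13) = -5 + 43/4 = 23/4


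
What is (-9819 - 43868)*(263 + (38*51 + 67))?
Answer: -121762116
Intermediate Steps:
(-9819 - 43868)*(263 + (38*51 + 67)) = -53687*(263 + (1938 + 67)) = -53687*(263 + 2005) = -53687*2268 = -121762116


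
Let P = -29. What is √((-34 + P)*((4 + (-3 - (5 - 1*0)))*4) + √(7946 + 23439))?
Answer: √(1008 + √31385) ≈ 34.426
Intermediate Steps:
√((-34 + P)*((4 + (-3 - (5 - 1*0)))*4) + √(7946 + 23439)) = √((-34 - 29)*((4 + (-3 - (5 - 1*0)))*4) + √(7946 + 23439)) = √(-63*(4 + (-3 - (5 + 0)))*4 + √31385) = √(-63*(4 + (-3 - 1*5))*4 + √31385) = √(-63*(4 + (-3 - 5))*4 + √31385) = √(-63*(4 - 8)*4 + √31385) = √(-(-252)*4 + √31385) = √(-63*(-16) + √31385) = √(1008 + √31385)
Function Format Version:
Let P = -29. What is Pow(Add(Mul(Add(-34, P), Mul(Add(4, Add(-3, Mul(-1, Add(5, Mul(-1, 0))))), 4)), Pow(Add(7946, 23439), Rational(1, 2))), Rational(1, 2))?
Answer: Pow(Add(1008, Pow(31385, Rational(1, 2))), Rational(1, 2)) ≈ 34.426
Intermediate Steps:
Pow(Add(Mul(Add(-34, P), Mul(Add(4, Add(-3, Mul(-1, Add(5, Mul(-1, 0))))), 4)), Pow(Add(7946, 23439), Rational(1, 2))), Rational(1, 2)) = Pow(Add(Mul(Add(-34, -29), Mul(Add(4, Add(-3, Mul(-1, Add(5, Mul(-1, 0))))), 4)), Pow(Add(7946, 23439), Rational(1, 2))), Rational(1, 2)) = Pow(Add(Mul(-63, Mul(Add(4, Add(-3, Mul(-1, Add(5, 0)))), 4)), Pow(31385, Rational(1, 2))), Rational(1, 2)) = Pow(Add(Mul(-63, Mul(Add(4, Add(-3, Mul(-1, 5))), 4)), Pow(31385, Rational(1, 2))), Rational(1, 2)) = Pow(Add(Mul(-63, Mul(Add(4, Add(-3, -5)), 4)), Pow(31385, Rational(1, 2))), Rational(1, 2)) = Pow(Add(Mul(-63, Mul(Add(4, -8), 4)), Pow(31385, Rational(1, 2))), Rational(1, 2)) = Pow(Add(Mul(-63, Mul(-4, 4)), Pow(31385, Rational(1, 2))), Rational(1, 2)) = Pow(Add(Mul(-63, -16), Pow(31385, Rational(1, 2))), Rational(1, 2)) = Pow(Add(1008, Pow(31385, Rational(1, 2))), Rational(1, 2))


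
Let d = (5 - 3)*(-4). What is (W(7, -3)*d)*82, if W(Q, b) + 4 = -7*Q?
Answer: 34768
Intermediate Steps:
W(Q, b) = -4 - 7*Q
d = -8 (d = 2*(-4) = -8)
(W(7, -3)*d)*82 = ((-4 - 7*7)*(-8))*82 = ((-4 - 49)*(-8))*82 = -53*(-8)*82 = 424*82 = 34768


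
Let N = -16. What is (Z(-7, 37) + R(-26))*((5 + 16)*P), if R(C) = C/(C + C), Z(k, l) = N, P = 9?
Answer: -5859/2 ≈ -2929.5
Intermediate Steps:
Z(k, l) = -16
R(C) = ½ (R(C) = C/((2*C)) = C*(1/(2*C)) = ½)
(Z(-7, 37) + R(-26))*((5 + 16)*P) = (-16 + ½)*((5 + 16)*9) = -651*9/2 = -31/2*189 = -5859/2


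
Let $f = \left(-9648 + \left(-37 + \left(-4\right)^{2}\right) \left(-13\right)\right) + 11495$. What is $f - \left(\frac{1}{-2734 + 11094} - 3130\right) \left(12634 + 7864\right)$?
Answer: $\frac{268192384551}{4180} \approx 6.4161 \cdot 10^{7}$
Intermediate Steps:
$f = 2120$ ($f = \left(-9648 + \left(-37 + 16\right) \left(-13\right)\right) + 11495 = \left(-9648 - -273\right) + 11495 = \left(-9648 + 273\right) + 11495 = -9375 + 11495 = 2120$)
$f - \left(\frac{1}{-2734 + 11094} - 3130\right) \left(12634 + 7864\right) = 2120 - \left(\frac{1}{-2734 + 11094} - 3130\right) \left(12634 + 7864\right) = 2120 - \left(\frac{1}{8360} - 3130\right) 20498 = 2120 - \left(- \frac{26166799}{8360}\right) 20498 = 2120 - - \frac{268183522951}{4180} = 2120 + \frac{268183522951}{4180} = \frac{268192384551}{4180}$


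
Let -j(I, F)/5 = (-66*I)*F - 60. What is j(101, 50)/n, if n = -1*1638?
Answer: -92600/91 ≈ -1017.6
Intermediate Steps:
n = -1638
j(I, F) = 300 + 330*F*I (j(I, F) = -5*((-66*I)*F - 60) = -5*(-66*F*I - 60) = -5*(-60 - 66*F*I) = 300 + 330*F*I)
j(101, 50)/n = (300 + 330*50*101)/(-1638) = (300 + 1666500)*(-1/1638) = 1666800*(-1/1638) = -92600/91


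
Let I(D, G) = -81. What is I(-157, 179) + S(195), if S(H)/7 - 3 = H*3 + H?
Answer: 5400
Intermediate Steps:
S(H) = 21 + 28*H (S(H) = 21 + 7*(H*3 + H) = 21 + 7*(3*H + H) = 21 + 7*(4*H) = 21 + 28*H)
I(-157, 179) + S(195) = -81 + (21 + 28*195) = -81 + (21 + 5460) = -81 + 5481 = 5400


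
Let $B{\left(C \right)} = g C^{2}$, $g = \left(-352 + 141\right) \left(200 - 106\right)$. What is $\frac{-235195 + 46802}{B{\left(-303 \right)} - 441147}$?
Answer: $\frac{188393}{1821380853} \approx 0.00010343$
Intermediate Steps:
$g = -19834$ ($g = \left(-211\right) 94 = -19834$)
$B{\left(C \right)} = - 19834 C^{2}$
$\frac{-235195 + 46802}{B{\left(-303 \right)} - 441147} = \frac{-235195 + 46802}{- 19834 \left(-303\right)^{2} - 441147} = - \frac{188393}{\left(-19834\right) 91809 - 441147} = - \frac{188393}{-1820939706 - 441147} = - \frac{188393}{-1821380853} = \left(-188393\right) \left(- \frac{1}{1821380853}\right) = \frac{188393}{1821380853}$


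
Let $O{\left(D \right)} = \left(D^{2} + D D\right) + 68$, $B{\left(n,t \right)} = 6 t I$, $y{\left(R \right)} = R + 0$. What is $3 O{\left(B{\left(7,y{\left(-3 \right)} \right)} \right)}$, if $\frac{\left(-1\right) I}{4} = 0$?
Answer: $204$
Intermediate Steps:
$I = 0$ ($I = \left(-4\right) 0 = 0$)
$y{\left(R \right)} = R$
$B{\left(n,t \right)} = 0$ ($B{\left(n,t \right)} = 6 t 0 = 0$)
$O{\left(D \right)} = 68 + 2 D^{2}$ ($O{\left(D \right)} = \left(D^{2} + D^{2}\right) + 68 = 2 D^{2} + 68 = 68 + 2 D^{2}$)
$3 O{\left(B{\left(7,y{\left(-3 \right)} \right)} \right)} = 3 \left(68 + 2 \cdot 0^{2}\right) = 3 \left(68 + 2 \cdot 0\right) = 3 \left(68 + 0\right) = 3 \cdot 68 = 204$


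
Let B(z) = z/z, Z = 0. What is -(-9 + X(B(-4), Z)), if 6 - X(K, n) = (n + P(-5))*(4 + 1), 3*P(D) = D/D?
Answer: 14/3 ≈ 4.6667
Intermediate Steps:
P(D) = 1/3 (P(D) = (D/D)/3 = (1/3)*1 = 1/3)
B(z) = 1
X(K, n) = 13/3 - 5*n (X(K, n) = 6 - (n + 1/3)*(4 + 1) = 6 - (1/3 + n)*5 = 6 - (5/3 + 5*n) = 6 + (-5/3 - 5*n) = 13/3 - 5*n)
-(-9 + X(B(-4), Z)) = -(-9 + (13/3 - 5*0)) = -(-9 + (13/3 + 0)) = -(-9 + 13/3) = -1*(-14/3) = 14/3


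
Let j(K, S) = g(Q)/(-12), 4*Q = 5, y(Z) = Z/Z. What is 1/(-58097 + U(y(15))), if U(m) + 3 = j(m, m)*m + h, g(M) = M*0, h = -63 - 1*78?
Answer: -1/58241 ≈ -1.7170e-5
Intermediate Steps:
y(Z) = 1
Q = 5/4 (Q = (1/4)*5 = 5/4 ≈ 1.2500)
h = -141 (h = -63 - 78 = -141)
g(M) = 0
j(K, S) = 0 (j(K, S) = 0/(-12) = 0*(-1/12) = 0)
U(m) = -144 (U(m) = -3 + (0*m - 141) = -3 + (0 - 141) = -3 - 141 = -144)
1/(-58097 + U(y(15))) = 1/(-58097 - 144) = 1/(-58241) = -1/58241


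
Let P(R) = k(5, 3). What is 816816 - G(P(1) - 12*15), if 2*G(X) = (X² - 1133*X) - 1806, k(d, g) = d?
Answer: 703269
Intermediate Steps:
P(R) = 5
G(X) = -903 + X²/2 - 1133*X/2 (G(X) = ((X² - 1133*X) - 1806)/2 = (-1806 + X² - 1133*X)/2 = -903 + X²/2 - 1133*X/2)
816816 - G(P(1) - 12*15) = 816816 - (-903 + (5 - 12*15)²/2 - 1133*(5 - 12*15)/2) = 816816 - (-903 + (5 - 180)²/2 - 1133*(5 - 180)/2) = 816816 - (-903 + (½)*(-175)² - 1133/2*(-175)) = 816816 - (-903 + (½)*30625 + 198275/2) = 816816 - (-903 + 30625/2 + 198275/2) = 816816 - 1*113547 = 816816 - 113547 = 703269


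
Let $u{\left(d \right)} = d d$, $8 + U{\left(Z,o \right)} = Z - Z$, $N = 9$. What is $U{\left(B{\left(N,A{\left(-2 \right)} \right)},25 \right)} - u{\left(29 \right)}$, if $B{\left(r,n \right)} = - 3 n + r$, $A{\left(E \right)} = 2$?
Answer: $-849$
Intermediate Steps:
$B{\left(r,n \right)} = r - 3 n$
$U{\left(Z,o \right)} = -8$ ($U{\left(Z,o \right)} = -8 + \left(Z - Z\right) = -8 + 0 = -8$)
$u{\left(d \right)} = d^{2}$
$U{\left(B{\left(N,A{\left(-2 \right)} \right)},25 \right)} - u{\left(29 \right)} = -8 - 29^{2} = -8 - 841 = -849$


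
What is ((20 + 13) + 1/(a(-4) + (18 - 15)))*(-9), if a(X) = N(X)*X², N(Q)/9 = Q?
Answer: -56724/191 ≈ -296.98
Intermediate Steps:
N(Q) = 9*Q
a(X) = 9*X³ (a(X) = (9*X)*X² = 9*X³)
((20 + 13) + 1/(a(-4) + (18 - 15)))*(-9) = ((20 + 13) + 1/(9*(-4)³ + (18 - 15)))*(-9) = (33 + 1/(9*(-64) + 3))*(-9) = (33 + 1/(-576 + 3))*(-9) = (33 + 1/(-573))*(-9) = (33 - 1/573)*(-9) = (18908/573)*(-9) = -56724/191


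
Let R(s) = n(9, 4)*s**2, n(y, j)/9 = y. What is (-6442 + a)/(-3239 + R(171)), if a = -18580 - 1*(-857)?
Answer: -24165/2365282 ≈ -0.010217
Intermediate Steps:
a = -17723 (a = -18580 + 857 = -17723)
n(y, j) = 9*y
R(s) = 81*s**2 (R(s) = (9*9)*s**2 = 81*s**2)
(-6442 + a)/(-3239 + R(171)) = (-6442 - 17723)/(-3239 + 81*171**2) = -24165/(-3239 + 81*29241) = -24165/(-3239 + 2368521) = -24165/2365282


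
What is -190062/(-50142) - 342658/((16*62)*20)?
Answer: -1117560613/82901440 ≈ -13.481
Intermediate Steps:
-190062/(-50142) - 342658/((16*62)*20) = -190062*(-1/50142) - 342658/(992*20) = 31677/8357 - 342658/19840 = 31677/8357 - 342658*1/19840 = 31677/8357 - 171329/9920 = -1117560613/82901440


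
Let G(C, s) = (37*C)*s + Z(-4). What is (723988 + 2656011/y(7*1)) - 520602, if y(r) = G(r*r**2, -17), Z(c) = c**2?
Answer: 43874009155/215731 ≈ 2.0337e+5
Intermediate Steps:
G(C, s) = 16 + 37*C*s (G(C, s) = (37*C)*s + (-4)**2 = 37*C*s + 16 = 16 + 37*C*s)
y(r) = 16 - 629*r**3 (y(r) = 16 + 37*(r*r**2)*(-17) = 16 + 37*r**3*(-17) = 16 - 629*r**3)
(723988 + 2656011/y(7*1)) - 520602 = (723988 + 2656011/(16 - 629*(7*1)**3)) - 520602 = (723988 + 2656011/(16 - 629*7**3)) - 520602 = (723988 + 2656011/(16 - 629*343)) - 520602 = (723988 + 2656011/(16 - 215747)) - 520602 = (723988 + 2656011/(-215731)) - 520602 = (723988 + 2656011*(-1/215731)) - 520602 = (723988 - 2656011/215731) - 520602 = 156183999217/215731 - 520602 = 43874009155/215731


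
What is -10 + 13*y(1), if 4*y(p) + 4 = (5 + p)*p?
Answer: -7/2 ≈ -3.5000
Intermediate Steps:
y(p) = -1 + p*(5 + p)/4 (y(p) = -1 + ((5 + p)*p)/4 = -1 + (p*(5 + p))/4 = -1 + p*(5 + p)/4)
-10 + 13*y(1) = -10 + 13*(-1 + (¼)*1² + (5/4)*1) = -10 + 13*(-1 + (¼)*1 + 5/4) = -10 + 13*(-1 + ¼ + 5/4) = -10 + 13*(½) = -10 + 13/2 = -7/2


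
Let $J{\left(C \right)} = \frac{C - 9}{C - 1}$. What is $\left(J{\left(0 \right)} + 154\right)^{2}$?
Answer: $26569$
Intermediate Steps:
$J{\left(C \right)} = \frac{-9 + C}{-1 + C}$
$\left(J{\left(0 \right)} + 154\right)^{2} = \left(\frac{-9 + 0}{-1 + 0} + 154\right)^{2} = \left(\frac{1}{-1} \left(-9\right) + 154\right)^{2} = \left(\left(-1\right) \left(-9\right) + 154\right)^{2} = \left(9 + 154\right)^{2} = 163^{2} = 26569$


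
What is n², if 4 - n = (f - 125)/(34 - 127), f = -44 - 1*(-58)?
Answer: 7569/961 ≈ 7.8762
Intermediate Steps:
f = 14 (f = -44 + 58 = 14)
n = 87/31 (n = 4 - (14 - 125)/(34 - 127) = 4 - (-111)/(-93) = 4 - (-111)*(-1)/93 = 4 - 1*37/31 = 4 - 37/31 = 87/31 ≈ 2.8064)
n² = (87/31)² = 7569/961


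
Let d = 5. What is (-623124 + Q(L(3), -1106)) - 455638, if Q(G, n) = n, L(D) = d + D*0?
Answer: -1079868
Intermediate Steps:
L(D) = 5 (L(D) = 5 + D*0 = 5 + 0 = 5)
(-623124 + Q(L(3), -1106)) - 455638 = (-623124 - 1106) - 455638 = -624230 - 455638 = -1079868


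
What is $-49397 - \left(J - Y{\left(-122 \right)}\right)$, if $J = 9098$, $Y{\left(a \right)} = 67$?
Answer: $-58428$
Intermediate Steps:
$-49397 - \left(J - Y{\left(-122 \right)}\right) = -49397 + \left(67 - 9098\right) = -49397 - 9031 = -58428$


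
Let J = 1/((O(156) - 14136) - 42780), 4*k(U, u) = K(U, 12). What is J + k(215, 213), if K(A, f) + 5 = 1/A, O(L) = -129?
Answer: -6126719/4905870 ≈ -1.2489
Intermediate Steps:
K(A, f) = -5 + 1/A
k(U, u) = -5/4 + 1/(4*U) (k(U, u) = (-5 + 1/U)/4 = -5/4 + 1/(4*U))
J = -1/57045 (J = 1/((-129 - 14136) - 42780) = 1/(-14265 - 42780) = 1/(-57045) = -1/57045 ≈ -1.7530e-5)
J + k(215, 213) = -1/57045 + (1/4)*(1 - 5*215)/215 = -1/57045 + (1/4)*(1/215)*(1 - 1075) = -1/57045 + (1/4)*(1/215)*(-1074) = -1/57045 - 537/430 = -6126719/4905870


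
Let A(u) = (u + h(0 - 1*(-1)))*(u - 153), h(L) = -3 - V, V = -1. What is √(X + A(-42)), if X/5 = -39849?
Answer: 3*I*√21185 ≈ 436.65*I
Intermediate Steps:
h(L) = -2 (h(L) = -3 - 1*(-1) = -3 + 1 = -2)
X = -199245 (X = 5*(-39849) = -199245)
A(u) = (-153 + u)*(-2 + u) (A(u) = (u - 2)*(u - 153) = (-2 + u)*(-153 + u) = (-153 + u)*(-2 + u))
√(X + A(-42)) = √(-199245 + (306 + (-42)² - 155*(-42))) = √(-199245 + (306 + 1764 + 6510)) = √(-199245 + 8580) = √(-190665) = 3*I*√21185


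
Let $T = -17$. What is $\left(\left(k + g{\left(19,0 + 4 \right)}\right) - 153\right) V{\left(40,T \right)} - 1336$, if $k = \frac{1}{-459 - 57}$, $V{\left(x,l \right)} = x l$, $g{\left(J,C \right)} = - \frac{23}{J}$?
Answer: $\frac{253748294}{2451} \approx 1.0353 \cdot 10^{5}$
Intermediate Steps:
$V{\left(x,l \right)} = l x$
$k = - \frac{1}{516}$ ($k = \frac{1}{-516} = - \frac{1}{516} \approx -0.001938$)
$\left(\left(k + g{\left(19,0 + 4 \right)}\right) - 153\right) V{\left(40,T \right)} - 1336 = \left(\left(- \frac{1}{516} - \frac{23}{19}\right) - 153\right) \left(\left(-17\right) 40\right) - 1336 = \left(\left(- \frac{1}{516} - \frac{23}{19}\right) - 153\right) \left(-680\right) - 1336 = \left(- \frac{11887}{9804} - 153\right) \left(-680\right) - 1336 = \left(- \frac{1511899}{9804}\right) \left(-680\right) - 1336 = \frac{257022830}{2451} - 1336 = \frac{253748294}{2451}$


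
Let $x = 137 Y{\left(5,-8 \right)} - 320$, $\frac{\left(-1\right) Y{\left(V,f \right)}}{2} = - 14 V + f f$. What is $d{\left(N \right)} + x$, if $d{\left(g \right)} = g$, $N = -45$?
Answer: $1279$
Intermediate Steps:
$Y{\left(V,f \right)} = - 2 f^{2} + 28 V$ ($Y{\left(V,f \right)} = - 2 \left(- 14 V + f f\right) = - 2 \left(- 14 V + f^{2}\right) = - 2 \left(f^{2} - 14 V\right) = - 2 f^{2} + 28 V$)
$x = 1324$ ($x = 137 \left(- 2 \left(-8\right)^{2} + 28 \cdot 5\right) - 320 = 137 \left(\left(-2\right) 64 + 140\right) - 320 = 137 \left(-128 + 140\right) - 320 = 137 \cdot 12 - 320 = 1644 - 320 = 1324$)
$d{\left(N \right)} + x = -45 + 1324 = 1279$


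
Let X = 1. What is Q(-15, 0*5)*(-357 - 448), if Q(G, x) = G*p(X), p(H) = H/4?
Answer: 12075/4 ≈ 3018.8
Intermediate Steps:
p(H) = H/4 (p(H) = H*(1/4) = H/4)
Q(G, x) = G/4 (Q(G, x) = G*((1/4)*1) = G*(1/4) = G/4)
Q(-15, 0*5)*(-357 - 448) = ((1/4)*(-15))*(-357 - 448) = -15/4*(-805) = 12075/4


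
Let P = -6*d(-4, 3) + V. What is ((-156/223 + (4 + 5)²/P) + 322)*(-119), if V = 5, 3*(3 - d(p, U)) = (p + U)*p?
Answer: -40482253/1115 ≈ -36307.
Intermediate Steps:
d(p, U) = 3 - p*(U + p)/3 (d(p, U) = 3 - (p + U)*p/3 = 3 - (U + p)*p/3 = 3 - p*(U + p)/3)
P = -5 (P = -6*(3 - ⅓*(-4)² - ⅓*3*(-4)) + 5 = -6*(3 - ⅓*16 + 4) + 5 = -6*(3 - 16/3 + 4) + 5 = -6*5/3 + 5 = -10 + 5 = -5)
((-156/223 + (4 + 5)²/P) + 322)*(-119) = ((-156/223 + (4 + 5)²/(-5)) + 322)*(-119) = ((-156*1/223 + 9²*(-⅕)) + 322)*(-119) = ((-156/223 + 81*(-⅕)) + 322)*(-119) = ((-156/223 - 81/5) + 322)*(-119) = (-18843/1115 + 322)*(-119) = (340187/1115)*(-119) = -40482253/1115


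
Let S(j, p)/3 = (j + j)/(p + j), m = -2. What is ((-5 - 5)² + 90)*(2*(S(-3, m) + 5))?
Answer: 3268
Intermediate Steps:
S(j, p) = 6*j/(j + p) (S(j, p) = 3*((j + j)/(p + j)) = 3*((2*j)/(j + p)) = 3*(2*j/(j + p)) = 6*j/(j + p))
((-5 - 5)² + 90)*(2*(S(-3, m) + 5)) = ((-5 - 5)² + 90)*(2*(6*(-3)/(-3 - 2) + 5)) = ((-10)² + 90)*(2*(6*(-3)/(-5) + 5)) = (100 + 90)*(2*(6*(-3)*(-⅕) + 5)) = 190*(2*(18/5 + 5)) = 190*(2*(43/5)) = 190*(86/5) = 3268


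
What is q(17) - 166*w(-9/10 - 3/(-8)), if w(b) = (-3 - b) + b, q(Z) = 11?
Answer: 509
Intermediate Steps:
w(b) = -3
q(17) - 166*w(-9/10 - 3/(-8)) = 11 - 166*(-3) = 11 + 498 = 509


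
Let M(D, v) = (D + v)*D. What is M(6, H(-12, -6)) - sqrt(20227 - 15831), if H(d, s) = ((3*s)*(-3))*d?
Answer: -3852 - 2*sqrt(1099) ≈ -3918.3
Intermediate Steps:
H(d, s) = -9*d*s (H(d, s) = (-9*s)*d = -9*d*s)
M(D, v) = D*(D + v)
M(6, H(-12, -6)) - sqrt(20227 - 15831) = 6*(6 - 9*(-12)*(-6)) - sqrt(20227 - 15831) = 6*(6 - 648) - sqrt(4396) = 6*(-642) - 2*sqrt(1099) = -3852 - 2*sqrt(1099)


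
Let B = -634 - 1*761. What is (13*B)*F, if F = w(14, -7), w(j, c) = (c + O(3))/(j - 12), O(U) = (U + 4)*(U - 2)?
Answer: 0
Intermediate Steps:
O(U) = (-2 + U)*(4 + U) (O(U) = (4 + U)*(-2 + U) = (-2 + U)*(4 + U))
B = -1395 (B = -634 - 761 = -1395)
w(j, c) = (7 + c)/(-12 + j) (w(j, c) = (c + (-8 + 3**2 + 2*3))/(j - 12) = (c + (-8 + 9 + 6))/(-12 + j) = (c + 7)/(-12 + j) = (7 + c)/(-12 + j))
F = 0 (F = (7 - 7)/(-12 + 14) = 0/2 = (1/2)*0 = 0)
(13*B)*F = (13*(-1395))*0 = -18135*0 = 0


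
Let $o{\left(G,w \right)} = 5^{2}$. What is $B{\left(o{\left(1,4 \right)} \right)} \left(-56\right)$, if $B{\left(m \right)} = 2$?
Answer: $-112$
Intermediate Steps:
$o{\left(G,w \right)} = 25$
$B{\left(o{\left(1,4 \right)} \right)} \left(-56\right) = 2 \left(-56\right) = -112$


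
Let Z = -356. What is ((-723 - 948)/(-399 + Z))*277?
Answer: 462867/755 ≈ 613.07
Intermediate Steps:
((-723 - 948)/(-399 + Z))*277 = ((-723 - 948)/(-399 - 356))*277 = -1671/(-755)*277 = -1671*(-1/755)*277 = (1671/755)*277 = 462867/755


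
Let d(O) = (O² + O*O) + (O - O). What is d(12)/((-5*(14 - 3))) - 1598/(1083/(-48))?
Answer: 1302272/19855 ≈ 65.589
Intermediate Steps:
d(O) = 2*O² (d(O) = (O² + O²) + 0 = 2*O² + 0 = 2*O²)
d(12)/((-5*(14 - 3))) - 1598/(1083/(-48)) = (2*12²)/((-5*(14 - 3))) - 1598/(1083/(-48)) = (2*144)/((-5*11)) - 1598/(1083*(-1/48)) = 288/(-55) - 1598/(-361/16) = 288*(-1/55) - 1598*(-16/361) = -288/55 + 25568/361 = 1302272/19855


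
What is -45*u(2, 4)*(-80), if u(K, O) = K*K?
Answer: 14400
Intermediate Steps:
u(K, O) = K²
-45*u(2, 4)*(-80) = -45*2²*(-80) = -45*4*(-80) = -180*(-80) = 14400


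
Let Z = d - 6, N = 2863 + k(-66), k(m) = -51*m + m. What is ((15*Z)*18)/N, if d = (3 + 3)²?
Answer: 8100/6163 ≈ 1.3143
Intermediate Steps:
d = 36 (d = 6² = 36)
k(m) = -50*m
N = 6163 (N = 2863 - 50*(-66) = 2863 + 3300 = 6163)
Z = 30 (Z = 36 - 6 = 30)
((15*Z)*18)/N = ((15*30)*18)/6163 = (450*18)*(1/6163) = 8100*(1/6163) = 8100/6163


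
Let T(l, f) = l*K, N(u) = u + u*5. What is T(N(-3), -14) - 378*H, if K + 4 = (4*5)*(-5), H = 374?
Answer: -139500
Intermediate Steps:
K = -104 (K = -4 + (4*5)*(-5) = -4 + 20*(-5) = -4 - 100 = -104)
N(u) = 6*u (N(u) = u + 5*u = 6*u)
T(l, f) = -104*l (T(l, f) = l*(-104) = -104*l)
T(N(-3), -14) - 378*H = -624*(-3) - 378*374 = -104*(-18) - 141372 = 1872 - 141372 = -139500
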